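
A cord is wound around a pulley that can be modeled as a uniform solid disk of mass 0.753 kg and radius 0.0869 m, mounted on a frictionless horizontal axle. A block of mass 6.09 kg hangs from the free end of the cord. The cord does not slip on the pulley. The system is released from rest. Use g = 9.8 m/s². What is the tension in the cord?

T ≈ 3.47 N

I = ½MR² = (1/2)(0.753)(0.0869)² = 0.002843 kg·m².
Block: mg − T = ma. Pulley: TR = Iα. No-slip: a = αR, so T = (I/R²)a = 0.3765·a.
Then mg = (m + 0.3765)a, so a = (6.09)(9.8)/(6.09 + 0.3765) = 9.229 m/s².
T = 0.3765·a = 3.475 N.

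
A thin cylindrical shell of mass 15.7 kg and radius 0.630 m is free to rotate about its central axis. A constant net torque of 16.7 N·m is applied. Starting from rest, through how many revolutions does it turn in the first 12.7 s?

I = MR² = (15.7)(0.630)² = 6.231 kg·m².
α = τ/I = 16.7/6.231 = 2.680 rad/s².
θ = ½αt² = ½(2.680)(12.7)² = 216.1 rad.
Revolutions = θ/(2π) = 34.40.

≈ 34.4 revolutions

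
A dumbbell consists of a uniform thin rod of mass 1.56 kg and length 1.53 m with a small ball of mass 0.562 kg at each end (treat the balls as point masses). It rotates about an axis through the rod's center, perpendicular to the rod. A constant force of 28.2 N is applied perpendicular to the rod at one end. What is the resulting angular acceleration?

α ≈ 22.4 rad/s²

I_rod = (1/12)ML² = (1/12)(1.56)(1.53)² = 0.3043 kg·m².
I_balls = 2·m·(L/2)² = 2(0.562)(0.7650)² = 0.6578 kg·m².
Total I = 0.9621 kg·m².
τ = F·(L/2) = (28.2)(0.765) = 21.57 N·m.
α = τ/I = 21.57/0.9621 = 22.42 rad/s².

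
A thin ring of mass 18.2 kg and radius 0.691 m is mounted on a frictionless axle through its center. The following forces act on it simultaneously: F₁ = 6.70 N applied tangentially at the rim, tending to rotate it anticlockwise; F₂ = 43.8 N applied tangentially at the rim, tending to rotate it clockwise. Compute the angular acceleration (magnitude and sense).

α ≈ 2.95 rad/s², clockwise

I = MR² = (18.2)(0.691)² = 8.690 kg·m².
Taking anticlockwise as positive: τ₁ = +(6.70)(0.691) = +4.630 N·m; τ₂ = −(43.8)(0.691) = −30.27 N·m.
Net torque τ = -25.64 N·m.
α = τ/I = -25.64/8.690 = -2.950 rad/s².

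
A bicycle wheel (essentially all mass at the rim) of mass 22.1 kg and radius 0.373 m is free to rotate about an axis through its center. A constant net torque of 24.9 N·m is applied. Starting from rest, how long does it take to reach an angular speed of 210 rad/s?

t ≈ 25.9 s

I = MR² = (22.1)(0.373)² = 3.075 kg·m².
α = τ/I = 24.9/3.075 = 8.098 rad/s².
ω = αt ⇒ t = ω/α = 210/8.098 = 25.93 s.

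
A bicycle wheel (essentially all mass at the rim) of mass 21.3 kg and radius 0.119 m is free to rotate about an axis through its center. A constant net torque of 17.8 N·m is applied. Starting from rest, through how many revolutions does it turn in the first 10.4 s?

≈ 508 revolutions

I = MR² = (21.3)(0.119)² = 0.3016 kg·m².
α = τ/I = 17.8/0.3016 = 59.01 rad/s².
θ = ½αt² = ½(59.01)(10.4)² = 3191 rad.
Revolutions = θ/(2π) = 507.9.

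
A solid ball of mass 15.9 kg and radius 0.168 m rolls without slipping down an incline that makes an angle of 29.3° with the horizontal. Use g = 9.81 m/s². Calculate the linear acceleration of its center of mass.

Translation along the incline: Mg sinθ − f = Ma.
Rotation about the center: fR = Iα with I = (2/5)MR². No-slip gives a = αR, so f = (I/R²)a = (2/5)M a.
Substituting: Mg sinθ = (1 + 0.4000)Ma, so a = g sinθ/(1 + 0.4000) = (9.81) sin 29.3° / 1.400 = 3.429 m/s².

a ≈ 3.43 m/s²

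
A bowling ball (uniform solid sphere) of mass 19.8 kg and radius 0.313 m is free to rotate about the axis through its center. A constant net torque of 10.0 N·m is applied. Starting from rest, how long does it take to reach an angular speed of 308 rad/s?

I = (2/5)MR² = (2/5)(19.8)(0.313)² = 0.7759 kg·m².
α = τ/I = 10.0/0.7759 = 12.89 rad/s².
ω = αt ⇒ t = ω/α = 308/12.89 = 23.90 s.

t ≈ 23.9 s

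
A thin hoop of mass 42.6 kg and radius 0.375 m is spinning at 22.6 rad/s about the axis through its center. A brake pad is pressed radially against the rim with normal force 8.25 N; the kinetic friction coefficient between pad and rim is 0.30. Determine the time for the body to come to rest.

I = MR² = (42.6)(0.375)² = 5.991 kg·m².
Friction force f = μN = (0.30)(8.25) = 2.475 N at the rim; torque magnitude τ = fR = 0.9281 N·m, opposing ω.
|α| = τ/I = 0.9281/5.991 = 0.1549 rad/s² (deceleration).
0 = ω₀ − |α|t ⇒ t = ω₀/|α| = 22.6/0.1549 = 145.9 s.

t ≈ 146 s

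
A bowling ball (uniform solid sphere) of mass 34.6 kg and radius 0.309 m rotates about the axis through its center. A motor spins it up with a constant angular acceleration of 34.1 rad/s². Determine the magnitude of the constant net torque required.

τ ≈ 45.1 N·m

I = (2/5)MR² = (2/5)(34.6)(0.309)² = 1.321 kg·m².
τ = Iα = (1.321)(34.10) = 45.06 N·m.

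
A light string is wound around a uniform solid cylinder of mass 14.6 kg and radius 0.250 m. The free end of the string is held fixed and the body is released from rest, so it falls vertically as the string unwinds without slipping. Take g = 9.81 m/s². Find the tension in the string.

Translation: Mg − T = Ma. Rotation about the center: TR = Iα with I = ½MR².
With a = αR: T = (I/R²)a = (1/2)M a, so Mg = (1 + 0.5000)Ma.
a = g/(1 + 0.5000) = 9.81/1.500 = 6.540 m/s².
T = 0.5000·M·a = (0.5000)(14.6)(6.540) = 47.74 N.

T ≈ 47.7 N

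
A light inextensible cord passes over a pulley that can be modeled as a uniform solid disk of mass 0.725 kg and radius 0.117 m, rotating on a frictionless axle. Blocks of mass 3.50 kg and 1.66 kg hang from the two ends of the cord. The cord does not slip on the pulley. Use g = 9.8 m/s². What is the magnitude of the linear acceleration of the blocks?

a ≈ 3.27 m/s²

I = ½MR² = (1/2)(0.725)(0.117)² = 0.004962 kg·m².
Heavier block: m₁g − T₁ = m₁a. Lighter block: T₂ − m₂g = m₂a.
Pulley: (T₁ − T₂)R = Iα = I(a/R), so T₁ − T₂ = (I/R²)a = (1/2)M_p a = 0.3625·a.
Adding the three: (m₁ − m₂)g = (m₁ + m₂ + 0.3625)a, so a = (3.50 − 1.66)(9.8)/(3.50 + 1.66 + 0.3625) = 3.265 m/s².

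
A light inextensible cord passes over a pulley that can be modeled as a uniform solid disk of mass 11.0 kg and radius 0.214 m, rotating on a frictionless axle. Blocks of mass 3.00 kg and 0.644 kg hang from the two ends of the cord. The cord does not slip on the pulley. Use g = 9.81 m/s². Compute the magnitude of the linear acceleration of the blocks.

I = ½MR² = (1/2)(11.0)(0.214)² = 0.2519 kg·m².
Heavier block: m₁g − T₁ = m₁a. Lighter block: T₂ − m₂g = m₂a.
Pulley: (T₁ − T₂)R = Iα = I(a/R), so T₁ − T₂ = (I/R²)a = (1/2)M_p a = 5.500·a.
Adding the three: (m₁ − m₂)g = (m₁ + m₂ + 5.500)a, so a = (3.00 − 0.644)(9.81)/(3.00 + 0.644 + 5.500) = 2.528 m/s².

a ≈ 2.53 m/s²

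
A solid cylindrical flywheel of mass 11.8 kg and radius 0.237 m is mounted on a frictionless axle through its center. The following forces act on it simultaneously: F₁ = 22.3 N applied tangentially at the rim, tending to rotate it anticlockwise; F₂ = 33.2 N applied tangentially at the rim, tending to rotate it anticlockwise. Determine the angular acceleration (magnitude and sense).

α ≈ 39.7 rad/s², anticlockwise

I = ½MR² = (1/2)(11.8)(0.237)² = 0.3314 kg·m².
Taking anticlockwise as positive: τ₁ = +(22.3)(0.237) = +5.285 N·m; τ₂ = +(33.2)(0.237) = +7.868 N·m.
Net torque τ = 13.15 N·m.
α = τ/I = 13.15/0.3314 = 39.69 rad/s².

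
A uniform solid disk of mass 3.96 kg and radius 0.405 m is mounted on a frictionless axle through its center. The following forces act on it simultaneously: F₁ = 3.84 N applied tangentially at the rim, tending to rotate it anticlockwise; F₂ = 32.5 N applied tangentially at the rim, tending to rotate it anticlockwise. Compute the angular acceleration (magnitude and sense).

I = ½MR² = (1/2)(3.96)(0.405)² = 0.3248 kg·m².
Taking anticlockwise as positive: τ₁ = +(3.84)(0.405) = +1.555 N·m; τ₂ = +(32.5)(0.405) = +13.16 N·m.
Net torque τ = 14.72 N·m.
α = τ/I = 14.72/0.3248 = 45.32 rad/s².

α ≈ 45.3 rad/s², anticlockwise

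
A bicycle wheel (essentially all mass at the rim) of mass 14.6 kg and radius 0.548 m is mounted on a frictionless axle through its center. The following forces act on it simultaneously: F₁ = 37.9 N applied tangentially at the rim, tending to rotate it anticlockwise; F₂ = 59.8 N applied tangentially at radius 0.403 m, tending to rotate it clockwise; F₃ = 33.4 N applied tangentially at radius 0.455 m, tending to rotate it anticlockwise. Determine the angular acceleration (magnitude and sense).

I = MR² = (14.6)(0.548)² = 4.384 kg·m².
Taking anticlockwise as positive: τ₁ = +(37.9)(0.548) = +20.77 N·m; τ₂ = −(59.8)(0.403) = −24.10 N·m; τ₃ = +(33.4)(0.455) = +15.20 N·m.
Net torque τ = 11.87 N·m.
α = τ/I = 11.87/4.384 = 2.707 rad/s².

α ≈ 2.71 rad/s², anticlockwise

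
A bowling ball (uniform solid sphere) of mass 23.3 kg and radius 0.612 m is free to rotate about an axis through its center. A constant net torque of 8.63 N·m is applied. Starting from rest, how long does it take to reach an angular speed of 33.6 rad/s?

t ≈ 13.6 s

I = (2/5)MR² = (2/5)(23.3)(0.612)² = 3.491 kg·m².
α = τ/I = 8.63/3.491 = 2.472 rad/s².
ω = αt ⇒ t = ω/α = 33.6/2.472 = 13.59 s.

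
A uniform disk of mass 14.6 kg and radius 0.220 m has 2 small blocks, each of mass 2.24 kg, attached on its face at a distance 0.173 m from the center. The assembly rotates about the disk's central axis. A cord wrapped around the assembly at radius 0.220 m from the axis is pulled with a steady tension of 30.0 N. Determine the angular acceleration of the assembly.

I_disk = ½MR² = ½(14.6)(0.220)² = 0.3533 kg·m².
I_blocks = 2·m·r² = 2(2.24)(0.173)² = 0.1341 kg·m².
Total I = 0.4874 kg·m².
τ = F r = (30.0)(0.220) = 6.600 N·m.
α = τ/I = 6.600/0.4874 = 13.54 rad/s².

α ≈ 13.5 rad/s²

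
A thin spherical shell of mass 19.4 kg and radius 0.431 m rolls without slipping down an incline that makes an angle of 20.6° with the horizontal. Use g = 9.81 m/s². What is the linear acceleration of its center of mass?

Translation along the incline: Mg sinθ − f = Ma.
Rotation about the center: fR = Iα with I = (2/3)MR². No-slip gives a = αR, so f = (I/R²)a = (2/3)M a.
Substituting: Mg sinθ = (1 + 0.6667)Ma, so a = g sinθ/(1 + 0.6667) = (9.81) sin 20.6° / 1.667 = 2.071 m/s².

a ≈ 2.07 m/s²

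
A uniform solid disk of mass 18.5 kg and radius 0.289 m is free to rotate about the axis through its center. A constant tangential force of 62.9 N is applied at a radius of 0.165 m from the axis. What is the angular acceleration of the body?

α ≈ 13.4 rad/s²

I = ½MR² = (1/2)(18.5)(0.289)² = 0.7726 kg·m².
τ = F·r = (62.9)(0.165) = 10.38 N·m.
Newton's second law for rotation, τ = Iα, gives α = τ/I = 10.38/0.7726 = 13.43 rad/s².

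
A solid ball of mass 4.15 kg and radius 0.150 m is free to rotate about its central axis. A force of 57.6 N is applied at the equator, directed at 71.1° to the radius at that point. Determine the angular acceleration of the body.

I = (2/5)MR² = (2/5)(4.15)(0.150)² = 0.03735 kg·m².
Only the tangential component produces torque: τ = F R sinθ = (57.6)(0.150) sin 71.1° = 8.174 N·m.
Newton's second law for rotation, τ = Iα, gives α = τ/I = 8.174/0.03735 = 218.9 rad/s².

α ≈ 219 rad/s²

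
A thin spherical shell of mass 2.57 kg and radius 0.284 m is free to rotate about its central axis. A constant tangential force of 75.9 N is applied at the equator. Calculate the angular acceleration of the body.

I = (2/3)MR² = (2/3)(2.57)(0.284)² = 0.1382 kg·m².
τ = F R = (75.9)(0.284) = 21.56 N·m.
Newton's second law for rotation, τ = Iα, gives α = τ/I = 21.56/0.1382 = 156.0 rad/s².

α ≈ 156 rad/s²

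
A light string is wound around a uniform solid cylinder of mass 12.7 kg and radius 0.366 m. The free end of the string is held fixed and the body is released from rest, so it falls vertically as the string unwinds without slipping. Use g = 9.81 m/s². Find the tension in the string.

Translation: Mg − T = Ma. Rotation about the center: TR = Iα with I = ½MR².
With a = αR: T = (I/R²)a = (1/2)M a, so Mg = (1 + 0.5000)Ma.
a = g/(1 + 0.5000) = 9.81/1.500 = 6.540 m/s².
T = 0.5000·M·a = (0.5000)(12.7)(6.540) = 41.53 N.

T ≈ 41.5 N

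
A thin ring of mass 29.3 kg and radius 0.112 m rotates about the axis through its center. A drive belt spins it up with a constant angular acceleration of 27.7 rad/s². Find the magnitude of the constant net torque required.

I = MR² = (29.3)(0.112)² = 0.3675 kg·m².
τ = Iα = (0.3675)(27.70) = 10.18 N·m.

τ ≈ 10.2 N·m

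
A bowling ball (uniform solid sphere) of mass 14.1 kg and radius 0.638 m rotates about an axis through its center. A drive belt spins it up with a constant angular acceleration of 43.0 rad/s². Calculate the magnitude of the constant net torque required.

I = (2/5)MR² = (2/5)(14.1)(0.638)² = 2.296 kg·m².
τ = Iα = (2.296)(43.00) = 98.72 N·m.

τ ≈ 98.7 N·m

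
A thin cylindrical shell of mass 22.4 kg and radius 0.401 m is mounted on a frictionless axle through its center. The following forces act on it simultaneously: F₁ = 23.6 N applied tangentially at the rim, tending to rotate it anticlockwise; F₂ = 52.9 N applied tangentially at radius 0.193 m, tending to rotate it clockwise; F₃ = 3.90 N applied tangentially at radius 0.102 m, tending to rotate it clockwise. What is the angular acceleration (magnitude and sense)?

α ≈ 0.318 rad/s², clockwise

I = MR² = (22.4)(0.401)² = 3.602 kg·m².
Taking anticlockwise as positive: τ₁ = +(23.6)(0.401) = +9.464 N·m; τ₂ = −(52.9)(0.193) = −10.21 N·m; τ₃ = −(3.90)(0.102) = −0.3978 N·m.
Net torque τ = -1.144 N·m.
α = τ/I = -1.144/3.602 = -0.3176 rad/s².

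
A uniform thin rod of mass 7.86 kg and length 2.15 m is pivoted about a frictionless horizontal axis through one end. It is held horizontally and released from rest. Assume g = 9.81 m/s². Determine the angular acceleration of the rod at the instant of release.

α ≈ 6.84 rad/s²

About the pivot, I = (1/3)ML² = (1/3)(7.86)(2.15)² = 12.11 kg·m².
The weight acts at the center, a distance L/2 = 1.075 m from the pivot; τ = Mg(L/2) = 82.89 N·m.
α = τ/I = 82.89/12.11 = 6.844 rad/s².
(Equivalently α = (3g/(2L)) = 6.844 rad/s².)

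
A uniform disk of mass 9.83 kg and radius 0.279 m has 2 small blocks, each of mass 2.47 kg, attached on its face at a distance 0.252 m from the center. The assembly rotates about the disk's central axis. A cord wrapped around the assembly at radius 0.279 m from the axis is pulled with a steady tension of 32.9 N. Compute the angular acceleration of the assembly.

I_disk = ½MR² = ½(9.83)(0.279)² = 0.3826 kg·m².
I_blocks = 2·m·r² = 2(2.47)(0.252)² = 0.3137 kg·m².
Total I = 0.6963 kg·m².
τ = F r = (32.9)(0.279) = 9.179 N·m.
α = τ/I = 9.179/0.6963 = 13.18 rad/s².

α ≈ 13.2 rad/s²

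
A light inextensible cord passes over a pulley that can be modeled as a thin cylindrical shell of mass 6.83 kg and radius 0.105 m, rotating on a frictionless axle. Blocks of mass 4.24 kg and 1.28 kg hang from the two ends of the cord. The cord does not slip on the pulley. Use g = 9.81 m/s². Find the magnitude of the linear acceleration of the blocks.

a ≈ 2.35 m/s²

I = MR² = (6.83)(0.105)² = 0.07530 kg·m².
Heavier block: m₁g − T₁ = m₁a. Lighter block: T₂ − m₂g = m₂a.
Pulley: (T₁ − T₂)R = Iα = I(a/R), so T₁ − T₂ = (I/R²)a = 1·M_p a = 6.830·a.
Adding the three: (m₁ − m₂)g = (m₁ + m₂ + 6.830)a, so a = (4.24 − 1.28)(9.81)/(4.24 + 1.28 + 6.830) = 2.351 m/s².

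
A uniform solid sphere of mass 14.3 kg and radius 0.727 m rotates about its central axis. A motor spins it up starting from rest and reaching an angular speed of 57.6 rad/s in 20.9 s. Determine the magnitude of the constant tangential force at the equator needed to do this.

I = (2/5)MR² = (2/5)(14.3)(0.727)² = 3.023 kg·m².
α = Δω/Δt = (57.6 − 0)/20.9 = 2.756 rad/s².
The required torque is τ = Iα = (3.023)(2.756) = 8.332 N·m.
A tangential force at the equator gives τ = FR, so F = τ/R = 8.332/0.727 = 11.46 N.

F ≈ 11.5 N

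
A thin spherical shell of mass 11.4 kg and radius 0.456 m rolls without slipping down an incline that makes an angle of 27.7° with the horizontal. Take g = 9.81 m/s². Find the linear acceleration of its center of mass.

Translation along the incline: Mg sinθ − f = Ma.
Rotation about the center: fR = Iα with I = (2/3)MR². No-slip gives a = αR, so f = (I/R²)a = (2/3)M a.
Substituting: Mg sinθ = (1 + 0.6667)Ma, so a = g sinθ/(1 + 0.6667) = (9.81) sin 27.7° / 1.667 = 2.736 m/s².

a ≈ 2.74 m/s²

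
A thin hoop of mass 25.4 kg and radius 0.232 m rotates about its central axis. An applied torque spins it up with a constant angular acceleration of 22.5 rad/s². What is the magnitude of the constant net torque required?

τ ≈ 30.8 N·m

I = MR² = (25.4)(0.232)² = 1.367 kg·m².
τ = Iα = (1.367)(22.50) = 30.76 N·m.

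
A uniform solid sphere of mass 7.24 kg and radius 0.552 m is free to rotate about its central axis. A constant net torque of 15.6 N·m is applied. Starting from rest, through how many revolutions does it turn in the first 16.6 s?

≈ 388 revolutions

I = (2/5)MR² = (2/5)(7.24)(0.552)² = 0.8824 kg·m².
α = τ/I = 15.6/0.8824 = 17.68 rad/s².
θ = ½αt² = ½(17.68)(16.6)² = 2436 rad.
Revolutions = θ/(2π) = 387.7.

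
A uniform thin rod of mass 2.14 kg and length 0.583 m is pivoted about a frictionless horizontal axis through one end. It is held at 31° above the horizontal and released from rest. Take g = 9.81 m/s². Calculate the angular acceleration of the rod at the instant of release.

α ≈ 21.6 rad/s²

About the pivot, I = (1/3)ML² = (1/3)(2.14)(0.583)² = 0.2425 kg·m².
The weight acts at the center, a distance L/2 = 0.2915 m from the pivot; τ = Mg(L/2) cos 31° = 5.246 N·m.
α = τ/I = 5.246/0.2425 = 21.64 rad/s².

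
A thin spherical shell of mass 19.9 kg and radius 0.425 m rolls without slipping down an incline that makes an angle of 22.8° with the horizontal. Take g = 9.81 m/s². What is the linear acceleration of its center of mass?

a ≈ 2.28 m/s²

Translation along the incline: Mg sinθ − f = Ma.
Rotation about the center: fR = Iα with I = (2/3)MR². No-slip gives a = αR, so f = (I/R²)a = (2/3)M a.
Substituting: Mg sinθ = (1 + 0.6667)Ma, so a = g sinθ/(1 + 0.6667) = (9.81) sin 22.8° / 1.667 = 2.281 m/s².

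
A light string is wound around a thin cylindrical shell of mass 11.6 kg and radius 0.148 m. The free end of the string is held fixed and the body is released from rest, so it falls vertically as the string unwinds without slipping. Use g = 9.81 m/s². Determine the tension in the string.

Translation: Mg − T = Ma. Rotation about the center: TR = Iα with I = MR².
With a = αR: T = (I/R²)a = M a, so Mg = (1 + 1.000)Ma.
a = g/(1 + 1.000) = 9.81/2.000 = 4.905 m/s².
T = 1.000·M·a = (1.000)(11.6)(4.905) = 56.90 N.

T ≈ 56.9 N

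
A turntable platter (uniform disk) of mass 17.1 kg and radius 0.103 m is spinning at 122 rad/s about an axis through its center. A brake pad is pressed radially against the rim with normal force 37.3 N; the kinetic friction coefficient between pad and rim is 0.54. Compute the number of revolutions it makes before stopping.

≈ 51.8 revolutions

I = ½MR² = (1/2)(17.1)(0.103)² = 0.09071 kg·m².
Friction force f = μN = (0.54)(37.3) = 20.14 N at the rim; torque magnitude τ = fR = 2.075 N·m, opposing ω.
|α| = τ/I = 2.075/0.09071 = 22.87 rad/s² (deceleration).
ω² = ω₀² − 2|α|θ with ω = 0 ⇒ θ = ω₀²/(2|α|) = 325.4 rad = 51.79 rev.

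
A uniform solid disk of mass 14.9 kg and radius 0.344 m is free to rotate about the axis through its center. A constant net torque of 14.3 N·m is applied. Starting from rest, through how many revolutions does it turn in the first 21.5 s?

≈ 597 revolutions

I = ½MR² = (1/2)(14.9)(0.344)² = 0.8816 kg·m².
α = τ/I = 14.3/0.8816 = 16.22 rad/s².
θ = ½αt² = ½(16.22)(21.5)² = 3749 rad.
Revolutions = θ/(2π) = 596.7.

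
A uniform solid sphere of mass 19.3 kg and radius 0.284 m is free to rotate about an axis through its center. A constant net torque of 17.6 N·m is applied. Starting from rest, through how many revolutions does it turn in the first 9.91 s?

≈ 221 revolutions

I = (2/5)MR² = (2/5)(19.3)(0.284)² = 0.6227 kg·m².
α = τ/I = 17.6/0.6227 = 28.27 rad/s².
θ = ½αt² = ½(28.27)(9.91)² = 1388 rad.
Revolutions = θ/(2π) = 220.9.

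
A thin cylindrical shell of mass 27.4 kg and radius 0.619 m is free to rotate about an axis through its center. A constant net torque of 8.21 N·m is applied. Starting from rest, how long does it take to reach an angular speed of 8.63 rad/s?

I = MR² = (27.4)(0.619)² = 10.50 kg·m².
α = τ/I = 8.21/10.50 = 0.7820 rad/s².
ω = αt ⇒ t = ω/α = 8.63/0.7820 = 11.04 s.

t ≈ 11.0 s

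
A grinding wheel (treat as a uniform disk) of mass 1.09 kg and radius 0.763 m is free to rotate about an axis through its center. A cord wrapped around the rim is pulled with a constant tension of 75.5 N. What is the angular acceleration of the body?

α ≈ 182 rad/s²

I = ½MR² = (1/2)(1.09)(0.763)² = 0.3173 kg·m².
τ = F R = (75.5)(0.763) = 57.61 N·m.
From τ = Iα: α = 57.61/0.3173 = 181.6 rad/s².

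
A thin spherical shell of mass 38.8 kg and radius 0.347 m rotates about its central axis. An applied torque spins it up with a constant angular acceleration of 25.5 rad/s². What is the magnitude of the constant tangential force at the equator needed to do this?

F ≈ 229 N

I = (2/3)MR² = (2/3)(38.8)(0.347)² = 3.115 kg·m².
The required torque is τ = Iα = (3.115)(25.50) = 79.42 N·m.
A tangential force at the equator gives τ = FR, so F = τ/R = 79.42/0.347 = 228.9 N.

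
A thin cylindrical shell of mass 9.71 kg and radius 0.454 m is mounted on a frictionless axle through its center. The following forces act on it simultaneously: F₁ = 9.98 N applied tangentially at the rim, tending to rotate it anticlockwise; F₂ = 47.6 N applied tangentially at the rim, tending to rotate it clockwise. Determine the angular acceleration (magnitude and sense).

α ≈ 8.53 rad/s², clockwise

I = MR² = (9.71)(0.454)² = 2.001 kg·m².
Taking anticlockwise as positive: τ₁ = +(9.98)(0.454) = +4.531 N·m; τ₂ = −(47.6)(0.454) = −21.61 N·m.
Net torque τ = -17.08 N·m.
α = τ/I = -17.08/2.001 = -8.534 rad/s².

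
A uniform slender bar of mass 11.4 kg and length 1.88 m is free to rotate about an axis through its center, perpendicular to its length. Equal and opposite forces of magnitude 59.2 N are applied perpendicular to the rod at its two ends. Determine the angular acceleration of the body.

I = (1/12)ML² = (1/12)(11.4)(1.88)² = 3.358 kg·m².
The couple gives τ = F·(L/2) + F·(L/2) = F L = (59.2)(1.88) = 111.3 N·m.
Newton's second law for rotation, τ = Iα, gives α = τ/I = 111.3/3.358 = 33.15 rad/s².

α ≈ 33.1 rad/s²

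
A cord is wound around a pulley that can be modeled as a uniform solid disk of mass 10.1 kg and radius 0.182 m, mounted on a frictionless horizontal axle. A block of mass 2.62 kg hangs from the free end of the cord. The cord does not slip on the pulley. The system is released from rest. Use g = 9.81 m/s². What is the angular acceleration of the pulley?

I = ½MR² = (1/2)(10.1)(0.182)² = 0.1673 kg·m².
Block: mg − T = ma. Pulley: TR = Iα. No-slip: a = αR, so T = (I/R²)a = 5.050·a.
Then mg = (m + 5.050)a, so a = (2.62)(9.81)/(2.62 + 5.050) = 3.351 m/s².
α = a/R = 3.351/0.182 = 18.41 rad/s².

α ≈ 18.4 rad/s²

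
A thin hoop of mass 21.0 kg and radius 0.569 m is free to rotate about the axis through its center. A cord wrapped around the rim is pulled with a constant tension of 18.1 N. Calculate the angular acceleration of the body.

I = MR² = (21.0)(0.569)² = 6.799 kg·m².
τ = F R = (18.1)(0.569) = 10.30 N·m.
From τ = Iα: α = 10.30/6.799 = 1.515 rad/s².

α ≈ 1.51 rad/s²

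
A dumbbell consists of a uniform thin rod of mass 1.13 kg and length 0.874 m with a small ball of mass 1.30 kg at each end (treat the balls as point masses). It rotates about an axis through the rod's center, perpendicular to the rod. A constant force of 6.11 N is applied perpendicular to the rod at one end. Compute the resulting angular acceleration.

α ≈ 4.70 rad/s²

I_rod = (1/12)ML² = (1/12)(1.13)(0.874)² = 0.07193 kg·m².
I_balls = 2·m·(L/2)² = 2(1.30)(0.4370)² = 0.4965 kg·m².
Total I = 0.5685 kg·m².
τ = F·(L/2) = (6.11)(0.437) = 2.670 N·m.
α = τ/I = 2.670/0.5685 = 4.697 rad/s².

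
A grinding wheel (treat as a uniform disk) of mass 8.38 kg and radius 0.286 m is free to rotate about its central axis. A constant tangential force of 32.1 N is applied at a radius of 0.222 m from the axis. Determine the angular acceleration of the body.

I = ½MR² = (1/2)(8.38)(0.286)² = 0.3427 kg·m².
τ = F·r = (32.1)(0.222) = 7.126 N·m.
From τ = Iα: α = 7.126/0.3427 = 20.79 rad/s².

α ≈ 20.8 rad/s²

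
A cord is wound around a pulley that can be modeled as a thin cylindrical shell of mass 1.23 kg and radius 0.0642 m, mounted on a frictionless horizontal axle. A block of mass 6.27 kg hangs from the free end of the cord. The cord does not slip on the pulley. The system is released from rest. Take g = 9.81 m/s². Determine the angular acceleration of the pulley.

I = MR² = (1.23)(0.0642)² = 0.005070 kg·m².
Block: mg − T = ma. Pulley: TR = Iα. No-slip: a = αR, so T = (I/R²)a = 1.230·a.
Then mg = (m + 1.230)a, so a = (6.27)(9.81)/(6.27 + 1.230) = 8.201 m/s².
α = a/R = 8.201/0.0642 = 127.7 rad/s².

α ≈ 128 rad/s²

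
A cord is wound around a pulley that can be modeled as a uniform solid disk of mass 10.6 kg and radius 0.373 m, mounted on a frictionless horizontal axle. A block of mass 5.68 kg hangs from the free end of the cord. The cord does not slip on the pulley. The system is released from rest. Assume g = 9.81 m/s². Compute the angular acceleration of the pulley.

I = ½MR² = (1/2)(10.6)(0.373)² = 0.7374 kg·m².
Block: mg − T = ma. Pulley: TR = Iα. No-slip: a = αR, so T = (I/R²)a = 5.300·a.
Then mg = (m + 5.300)a, so a = (5.68)(9.81)/(5.68 + 5.300) = 5.075 m/s².
α = a/R = 5.075/0.373 = 13.61 rad/s².

α ≈ 13.6 rad/s²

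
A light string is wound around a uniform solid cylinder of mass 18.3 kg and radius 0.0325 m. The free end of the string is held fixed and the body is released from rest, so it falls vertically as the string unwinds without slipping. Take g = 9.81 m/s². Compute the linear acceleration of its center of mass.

a ≈ 6.54 m/s²

Translation: Mg − T = Ma. Rotation about the center: TR = Iα with I = ½MR².
With a = αR: T = (I/R²)a = (1/2)M a, so Mg = (1 + 0.5000)Ma.
a = g/(1 + 0.5000) = 9.81/1.500 = 6.540 m/s².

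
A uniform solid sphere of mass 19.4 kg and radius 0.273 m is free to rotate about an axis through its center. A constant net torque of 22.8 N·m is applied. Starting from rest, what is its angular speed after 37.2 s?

ω ≈ 1470 rad/s

I = (2/5)MR² = (2/5)(19.4)(0.273)² = 0.5783 kg·m².
α = τ/I = 22.8/0.5783 = 39.42 rad/s².
ω = ω₀ + αt = 0 + (39.42)(37.2) = 1467 rad/s.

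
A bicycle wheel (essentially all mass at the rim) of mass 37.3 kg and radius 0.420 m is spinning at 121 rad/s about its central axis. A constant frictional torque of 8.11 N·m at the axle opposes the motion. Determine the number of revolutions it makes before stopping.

≈ 945 revolutions

I = MR² = (37.3)(0.420)² = 6.580 kg·m².
The net torque has magnitude 8.11 N·m, opposing ω.
|α| = τ/I = 8.110/6.580 = 1.233 rad/s² (deceleration).
ω² = ω₀² − 2|α|θ with ω = 0 ⇒ θ = ω₀²/(2|α|) = 5939 rad = 945.3 rev.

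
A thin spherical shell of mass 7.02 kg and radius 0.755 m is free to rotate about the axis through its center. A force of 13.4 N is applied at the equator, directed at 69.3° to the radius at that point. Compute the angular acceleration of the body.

α ≈ 3.55 rad/s²

I = (2/3)MR² = (2/3)(7.02)(0.755)² = 2.668 kg·m².
Only the tangential component produces torque: τ = F R sinθ = (13.4)(0.755) sin 69.3° = 9.464 N·m.
From τ = Iα: α = 9.464/2.668 = 3.548 rad/s².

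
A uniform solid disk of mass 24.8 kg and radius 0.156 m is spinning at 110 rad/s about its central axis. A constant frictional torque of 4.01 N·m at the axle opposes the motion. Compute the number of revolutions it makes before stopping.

≈ 72.5 revolutions

I = ½MR² = (1/2)(24.8)(0.156)² = 0.3018 kg·m².
The net torque has magnitude 4.01 N·m, opposing ω.
|α| = τ/I = 4.010/0.3018 = 13.29 rad/s² (deceleration).
ω² = ω₀² − 2|α|θ with ω = 0 ⇒ θ = ω₀²/(2|α|) = 455.3 rad = 72.46 rev.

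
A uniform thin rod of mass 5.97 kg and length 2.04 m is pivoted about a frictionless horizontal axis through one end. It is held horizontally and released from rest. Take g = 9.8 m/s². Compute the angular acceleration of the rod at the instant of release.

α ≈ 7.21 rad/s²

About the pivot, I = (1/3)ML² = (1/3)(5.97)(2.04)² = 8.282 kg·m².
The weight acts at the center, a distance L/2 = 1.020 m from the pivot; τ = Mg(L/2) = 59.68 N·m.
α = τ/I = 59.68/8.282 = 7.206 rad/s².
(Equivalently α = (3g/(2L)) = 7.206 rad/s².)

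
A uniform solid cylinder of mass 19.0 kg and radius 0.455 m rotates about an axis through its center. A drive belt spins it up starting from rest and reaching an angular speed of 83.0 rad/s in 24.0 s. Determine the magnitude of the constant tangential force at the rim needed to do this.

I = ½MR² = (1/2)(19.0)(0.455)² = 1.967 kg·m².
α = Δω/Δt = (83.0 − 0)/24.0 = 3.458 rad/s².
The required torque is τ = Iα = (1.967)(3.458) = 6.802 N·m.
A tangential force at the rim gives τ = FR, so F = τ/R = 6.802/0.455 = 14.95 N.

F ≈ 14.9 N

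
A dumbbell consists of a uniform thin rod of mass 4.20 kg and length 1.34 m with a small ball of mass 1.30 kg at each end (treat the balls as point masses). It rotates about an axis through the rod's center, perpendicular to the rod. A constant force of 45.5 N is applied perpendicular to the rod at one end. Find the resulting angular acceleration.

I_rod = (1/12)ML² = (1/12)(4.20)(1.34)² = 0.6285 kg·m².
I_balls = 2·m·(L/2)² = 2(1.30)(0.6700)² = 1.167 kg·m².
Total I = 1.796 kg·m².
τ = F·(L/2) = (45.5)(0.670) = 30.49 N·m.
α = τ/I = 30.49/1.796 = 16.98 rad/s².

α ≈ 17.0 rad/s²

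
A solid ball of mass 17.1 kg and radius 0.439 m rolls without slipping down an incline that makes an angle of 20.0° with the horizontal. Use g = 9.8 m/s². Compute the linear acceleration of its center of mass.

a ≈ 2.39 m/s²

Translation along the incline: Mg sinθ − f = Ma.
Rotation about the center: fR = Iα with I = (2/5)MR². No-slip gives a = αR, so f = (I/R²)a = (2/5)M a.
Substituting: Mg sinθ = (1 + 0.4000)Ma, so a = g sinθ/(1 + 0.4000) = (9.8) sin 20.0° / 1.400 = 2.394 m/s².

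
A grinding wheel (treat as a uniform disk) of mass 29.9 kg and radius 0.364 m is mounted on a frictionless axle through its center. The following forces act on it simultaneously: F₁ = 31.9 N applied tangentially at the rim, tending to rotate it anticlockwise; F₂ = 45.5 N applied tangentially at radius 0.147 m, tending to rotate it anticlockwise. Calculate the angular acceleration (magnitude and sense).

α ≈ 9.24 rad/s², anticlockwise

I = ½MR² = (1/2)(29.9)(0.364)² = 1.981 kg·m².
Taking anticlockwise as positive: τ₁ = +(31.9)(0.364) = +11.61 N·m; τ₂ = +(45.5)(0.147) = +6.688 N·m.
Net torque τ = 18.30 N·m.
α = τ/I = 18.30/1.981 = 9.239 rad/s².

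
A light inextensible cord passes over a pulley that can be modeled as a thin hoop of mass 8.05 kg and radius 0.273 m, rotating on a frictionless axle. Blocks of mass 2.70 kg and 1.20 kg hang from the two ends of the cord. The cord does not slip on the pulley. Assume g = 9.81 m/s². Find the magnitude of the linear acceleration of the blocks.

I = MR² = (8.05)(0.273)² = 0.6000 kg·m².
Heavier block: m₁g − T₁ = m₁a. Lighter block: T₂ − m₂g = m₂a.
Pulley: (T₁ − T₂)R = Iα = I(a/R), so T₁ − T₂ = (I/R²)a = 1·M_p a = 8.050·a.
Adding the three: (m₁ − m₂)g = (m₁ + m₂ + 8.050)a, so a = (2.70 − 1.20)(9.81)/(2.70 + 1.20 + 8.050) = 1.231 m/s².

a ≈ 1.23 m/s²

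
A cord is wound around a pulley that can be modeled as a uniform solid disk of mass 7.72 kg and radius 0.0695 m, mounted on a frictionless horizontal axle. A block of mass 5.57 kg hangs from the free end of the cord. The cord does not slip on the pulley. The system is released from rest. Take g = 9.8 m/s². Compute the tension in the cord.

I = ½MR² = (1/2)(7.72)(0.0695)² = 0.01864 kg·m².
Block: mg − T = ma. Pulley: TR = Iα. No-slip: a = αR, so T = (I/R²)a = 3.860·a.
Then mg = (m + 3.860)a, so a = (5.57)(9.8)/(5.57 + 3.860) = 5.789 m/s².
T = 3.860·a = 22.34 N.

T ≈ 22.3 N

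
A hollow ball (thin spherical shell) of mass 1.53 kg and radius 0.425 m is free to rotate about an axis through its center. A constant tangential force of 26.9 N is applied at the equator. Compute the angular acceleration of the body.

α ≈ 62.1 rad/s²

I = (2/3)MR² = (2/3)(1.53)(0.425)² = 0.1842 kg·m².
τ = F R = (26.9)(0.425) = 11.43 N·m.
From τ = Iα: α = 11.43/0.1842 = 62.05 rad/s².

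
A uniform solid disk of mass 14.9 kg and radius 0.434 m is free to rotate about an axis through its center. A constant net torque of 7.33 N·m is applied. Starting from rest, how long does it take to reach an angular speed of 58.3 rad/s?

I = ½MR² = (1/2)(14.9)(0.434)² = 1.403 kg·m².
α = τ/I = 7.33/1.403 = 5.224 rad/s².
ω = αt ⇒ t = ω/α = 58.3/5.224 = 11.16 s.

t ≈ 11.2 s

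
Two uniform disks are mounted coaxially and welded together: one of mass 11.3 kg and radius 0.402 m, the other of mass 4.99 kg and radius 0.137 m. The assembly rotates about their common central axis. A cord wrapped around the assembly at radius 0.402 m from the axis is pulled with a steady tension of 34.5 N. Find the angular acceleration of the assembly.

α ≈ 14.4 rad/s²

I = ½M₁R₁² + ½M₂R₂² = ½(11.3)(0.402)² + ½(4.99)(0.137)² = 0.9599 kg·m².
τ = F r = (34.5)(0.402) = 13.87 N·m.
α = τ/I = 13.87/0.9599 = 14.45 rad/s².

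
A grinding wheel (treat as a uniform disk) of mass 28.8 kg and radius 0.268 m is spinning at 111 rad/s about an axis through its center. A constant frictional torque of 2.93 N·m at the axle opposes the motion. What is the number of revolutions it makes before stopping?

I = ½MR² = (1/2)(28.8)(0.268)² = 1.034 kg·m².
The net torque has magnitude 2.93 N·m, opposing ω.
|α| = τ/I = 2.930/1.034 = 2.833 rad/s² (deceleration).
ω² = ω₀² − 2|α|θ with ω = 0 ⇒ θ = ω₀²/(2|α|) = 2175 rad = 346.1 rev.

≈ 346 revolutions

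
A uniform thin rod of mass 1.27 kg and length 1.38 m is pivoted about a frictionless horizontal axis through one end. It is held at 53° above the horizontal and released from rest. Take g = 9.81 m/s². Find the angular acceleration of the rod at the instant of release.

About the pivot, I = (1/3)ML² = (1/3)(1.27)(1.38)² = 0.8062 kg·m².
The weight acts at the center, a distance L/2 = 0.6900 m from the pivot; τ = Mg(L/2) cos 53° = 5.174 N·m.
α = τ/I = 5.174/0.8062 = 6.417 rad/s².
(Equivalently α = (3g/(2L)) cos 53° = 6.417 rad/s².)

α ≈ 6.42 rad/s²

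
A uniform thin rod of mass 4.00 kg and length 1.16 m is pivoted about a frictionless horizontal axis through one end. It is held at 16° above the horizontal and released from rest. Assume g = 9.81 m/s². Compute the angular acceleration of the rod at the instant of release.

α ≈ 12.2 rad/s²

About the pivot, I = (1/3)ML² = (1/3)(4.00)(1.16)² = 1.794 kg·m².
The weight acts at the center, a distance L/2 = 0.5800 m from the pivot; τ = Mg(L/2) cos 16° = 21.88 N·m.
α = τ/I = 21.88/1.794 = 12.19 rad/s².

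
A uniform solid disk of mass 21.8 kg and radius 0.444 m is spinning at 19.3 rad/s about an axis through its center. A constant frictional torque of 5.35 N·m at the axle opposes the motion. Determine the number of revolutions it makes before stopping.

I = ½MR² = (1/2)(21.8)(0.444)² = 2.149 kg·m².
The net torque has magnitude 5.35 N·m, opposing ω.
|α| = τ/I = 5.350/2.149 = 2.490 rad/s² (deceleration).
ω² = ω₀² − 2|α|θ with ω = 0 ⇒ θ = ω₀²/(2|α|) = 74.80 rad = 11.91 rev.

≈ 11.9 revolutions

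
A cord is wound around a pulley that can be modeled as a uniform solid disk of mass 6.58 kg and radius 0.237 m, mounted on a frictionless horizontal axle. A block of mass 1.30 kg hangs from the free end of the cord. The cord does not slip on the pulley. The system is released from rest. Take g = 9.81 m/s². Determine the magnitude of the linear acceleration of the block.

I = ½MR² = (1/2)(6.58)(0.237)² = 0.1848 kg·m².
Block: mg − T = ma. Pulley: TR = Iα. No-slip: a = αR, so T = (I/R²)a = 3.290·a.
Then mg = (m + 3.290)a, so a = (1.30)(9.81)/(1.30 + 3.290) = 2.778 m/s².

a ≈ 2.78 m/s²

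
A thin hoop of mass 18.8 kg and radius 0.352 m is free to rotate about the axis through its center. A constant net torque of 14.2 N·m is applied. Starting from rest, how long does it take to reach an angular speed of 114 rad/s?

t ≈ 18.7 s

I = MR² = (18.8)(0.352)² = 2.329 kg·m².
α = τ/I = 14.2/2.329 = 6.096 rad/s².
ω = αt ⇒ t = ω/α = 114/6.096 = 18.70 s.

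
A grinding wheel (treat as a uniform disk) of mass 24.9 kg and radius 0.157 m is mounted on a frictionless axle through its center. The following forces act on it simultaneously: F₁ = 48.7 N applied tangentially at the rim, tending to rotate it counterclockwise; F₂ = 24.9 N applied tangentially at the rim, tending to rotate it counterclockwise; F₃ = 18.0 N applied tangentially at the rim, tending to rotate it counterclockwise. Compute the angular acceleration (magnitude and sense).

I = ½MR² = (1/2)(24.9)(0.157)² = 0.3069 kg·m².
Taking counterclockwise as positive: τ₁ = +(48.7)(0.157) = +7.646 N·m; τ₂ = +(24.9)(0.157) = +3.909 N·m; τ₃ = +(18.0)(0.157) = +2.826 N·m.
Net torque τ = 14.38 N·m.
α = τ/I = 14.38/0.3069 = 46.86 rad/s².

α ≈ 46.9 rad/s², counterclockwise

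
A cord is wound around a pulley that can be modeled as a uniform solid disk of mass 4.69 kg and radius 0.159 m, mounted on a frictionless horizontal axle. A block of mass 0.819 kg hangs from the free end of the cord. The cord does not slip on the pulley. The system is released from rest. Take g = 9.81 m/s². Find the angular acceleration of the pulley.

α ≈ 16.0 rad/s²

I = ½MR² = (1/2)(4.69)(0.159)² = 0.05928 kg·m².
Block: mg − T = ma. Pulley: TR = Iα. No-slip: a = αR, so T = (I/R²)a = 2.345·a.
Then mg = (m + 2.345)a, so a = (0.819)(9.81)/(0.819 + 2.345) = 2.539 m/s².
α = a/R = 2.539/0.159 = 15.97 rad/s².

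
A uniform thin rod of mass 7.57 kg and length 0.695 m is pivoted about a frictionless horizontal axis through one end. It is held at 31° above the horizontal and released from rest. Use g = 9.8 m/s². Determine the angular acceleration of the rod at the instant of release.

α ≈ 18.1 rad/s²

About the pivot, I = (1/3)ML² = (1/3)(7.57)(0.695)² = 1.219 kg·m².
The weight acts at the center, a distance L/2 = 0.3475 m from the pivot; τ = Mg(L/2) cos 31° = 22.10 N·m.
α = τ/I = 22.10/1.219 = 18.13 rad/s².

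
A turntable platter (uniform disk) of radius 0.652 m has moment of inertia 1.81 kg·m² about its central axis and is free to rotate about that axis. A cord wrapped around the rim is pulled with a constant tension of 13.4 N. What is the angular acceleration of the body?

α ≈ 4.83 rad/s²

τ = F R = (13.4)(0.652) = 8.737 N·m.
Newton's second law for rotation, τ = Iα, gives α = τ/I = 8.737/1.810 = 4.827 rad/s².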